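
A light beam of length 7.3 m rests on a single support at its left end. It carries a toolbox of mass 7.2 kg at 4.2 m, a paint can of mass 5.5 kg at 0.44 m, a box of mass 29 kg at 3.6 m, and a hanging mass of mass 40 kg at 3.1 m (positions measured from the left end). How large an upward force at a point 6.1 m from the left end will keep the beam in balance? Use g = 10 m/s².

F ≈ 428 N

Sum moments about the left end (the unknown pivot reaction has zero arm there).
Toolbox: 7.2 × 10 = 72 N down at 4.2 m → arm 4.2 m, τ = 72 × 4.2 = 302.4 N·m clockwise.
Paint can: 5.5 × 10 = 55 N down at 0.44 m → arm 0.44 m, τ = 55 × 0.44 = 24.2 N·m clockwise.
Box: 29 × 10 = 290 N down at 3.6 m → arm 3.6 m, τ = 290 × 3.6 = 1044 N·m clockwise.
Hanging mass: 40 × 10 = 400 N down at 3.1 m → arm 3.1 m, τ = 400 × 3.1 = 1240 N·m clockwise.
Net moment of the loads = 2611 N·m clockwise.
The upward force F acts at a point 6.1 m from the left end, arm 6.1 m, giving F × 6.1 counterclockwise.
Balancing moments: F × 6.1 = 2611, giving F = 2611 / 6.1 = 428 N.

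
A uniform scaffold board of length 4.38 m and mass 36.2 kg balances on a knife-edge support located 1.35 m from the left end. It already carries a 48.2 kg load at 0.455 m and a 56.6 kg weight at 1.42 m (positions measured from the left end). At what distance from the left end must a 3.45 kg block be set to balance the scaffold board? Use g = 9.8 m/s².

x ≈ 3.89 m from the left end

Choose the knife-edge support (at 1.35 m from the left end) as the axis so the support reaction has zero arm there.
Beam weight: 36.2 × 9.8 = 354.8 N down at 2.19 m → arm 0.84 m, τ = 354.8 × 0.84 = 298 N·m clockwise.
Load: 48.2 × 9.8 = 472.4 N down at 0.455 m → arm 0.895 m, τ = 472.4 × 0.895 = 422.8 N·m counterclockwise.
Weight: 56.6 × 9.8 = 554.7 N down at 1.42 m → arm 0.07 m, τ = 554.7 × 0.07 = 38.83 N·m clockwise.
Net moment of existing loads = 85.97 N·m counterclockwise.
The block weighs 3.45 × 9.8 = 33.81 N and must supply an equal clockwise moment, so its lever arm about the knife-edge support is 85.97 / 33.81 = 2.54 m.
That puts it at 1.35 + 2.54 = 3.89 m from the left end.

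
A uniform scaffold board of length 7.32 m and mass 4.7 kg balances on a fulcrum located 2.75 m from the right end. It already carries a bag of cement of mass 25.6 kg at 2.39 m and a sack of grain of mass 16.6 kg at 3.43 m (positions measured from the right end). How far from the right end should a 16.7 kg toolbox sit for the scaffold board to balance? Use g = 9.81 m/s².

Choose the fulcrum (at 2.75 m from the right end) as the axis so the support reaction has zero arm there.
Beam weight: 4.7 × 9.81 = 46.11 N down at 3.66 m → arm 0.91 m, τ = 46.11 × 0.91 = 41.96 N·m counterclockwise.
Bag of cement: 25.6 × 9.81 = 251.1 N down at 2.39 m → arm 0.36 m, τ = 251.1 × 0.36 = 90.4 N·m clockwise.
Sack of grain: 16.6 × 9.81 = 162.8 N down at 3.43 m → arm 0.68 m, τ = 162.8 × 0.68 = 110.7 N·m counterclockwise.
Net moment of existing loads = 62.26 N·m counterclockwise.
The toolbox weighs 16.7 × 9.81 = 163.8 N and must supply an equal clockwise moment, so its lever arm about the fulcrum is 62.26 / 163.8 = 0.38 m.
That puts it at 2.75 − 0.38 = 2.37 m from the right end.

x ≈ 2.37 m from the right end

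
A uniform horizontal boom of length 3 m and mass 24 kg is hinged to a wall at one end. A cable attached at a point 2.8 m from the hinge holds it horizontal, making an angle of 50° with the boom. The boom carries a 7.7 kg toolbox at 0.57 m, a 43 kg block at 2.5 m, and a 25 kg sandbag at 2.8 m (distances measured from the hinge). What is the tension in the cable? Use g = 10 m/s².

T ≈ 1020 N

Choose the hinge as the axis so the unknown hinge reaction has zero arm there.
Beam weight: 24 × 10 = 240 N down at 1.5 m → arm 1.5 m, τ = 240 × 1.5 = 360 N·m clockwise.
Toolbox: 7.7 × 10 = 77 N down at 0.57 m → arm 0.57 m, τ = 77 × 0.57 = 43.89 N·m clockwise.
Block: 43 × 10 = 430 N down at 2.5 m → arm 2.5 m, τ = 430 × 2.5 = 1075 N·m clockwise.
Sandbag: 25 × 10 = 250 N down at 2.8 m → arm 2.8 m, τ = 250 × 2.8 = 700 N·m clockwise.
Total clockwise load moment = 2179 N·m.
The cable tension T acts at 2.8 m; only its component perpendicular to the boom, T sinθ, produces torque. sin 50° = 0.766.
Στ = 0 ⇒ T × 2.8 × 0.766 = 2179 ⇒ T = 2179 / 2.145 = 1020 N.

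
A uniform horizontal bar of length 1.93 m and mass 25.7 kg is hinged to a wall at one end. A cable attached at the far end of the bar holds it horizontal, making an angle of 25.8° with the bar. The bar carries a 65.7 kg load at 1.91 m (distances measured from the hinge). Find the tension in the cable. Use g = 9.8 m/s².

Take moments about the hinge.
Beam weight: 25.7 × 9.8 = 251.9 N down at 0.965 m → arm 0.965 m, τ = 251.9 × 0.965 = 243.1 N·m clockwise.
Load: 65.7 × 9.8 = 643.9 N down at 1.91 m → arm 1.91 m, τ = 643.9 × 1.91 = 1230 N·m clockwise.
Total clockwise load moment = 1473 N·m.
The cable tension T acts at 1.93 m; only its component perpendicular to the bar, T sinθ, produces torque. sin 25.8° = 0.4352.
For rotational equilibrium, T × 1.93 × 0.4352 = 1473, so T = 1473 / 0.8399 = 1750 N.

T ≈ 1750 N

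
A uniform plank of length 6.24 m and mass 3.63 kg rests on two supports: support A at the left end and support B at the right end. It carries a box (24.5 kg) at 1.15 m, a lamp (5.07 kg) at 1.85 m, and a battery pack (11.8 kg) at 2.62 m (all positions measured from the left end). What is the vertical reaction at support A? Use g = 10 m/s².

R_A ≈ 322 N

Take moments about support B.
Beam weight: 3.63 × 10 = 36.3 N down at 3.12 m → arm 3.12 m, τ = 36.3 × 3.12 = 113.3 N·m counterclockwise.
Box: 24.5 × 10 = 245 N down at 1.15 m → arm 5.09 m, τ = 245 × 5.09 = 1247 N·m counterclockwise.
Lamp: 5.07 × 10 = 50.7 N down at 1.85 m → arm 4.39 m, τ = 50.7 × 4.39 = 222.6 N·m counterclockwise.
Battery pack: 11.8 × 10 = 118 N down at 2.62 m → arm 3.62 m, τ = 118 × 3.62 = 427.2 N·m counterclockwise.
Net load moment about support B = 2010 N·m counterclockwise.
Reaction R at support A is upward at 0 m, arm 6.24 m → moment R × 6.24 clockwise.
For rotational equilibrium, R × 6.24 = 2010, so R = 322 N.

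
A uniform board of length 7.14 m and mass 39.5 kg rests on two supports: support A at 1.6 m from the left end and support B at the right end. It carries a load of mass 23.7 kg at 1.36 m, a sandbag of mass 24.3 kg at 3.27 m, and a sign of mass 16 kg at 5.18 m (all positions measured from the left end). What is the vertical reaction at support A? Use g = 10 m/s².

Sum moments about support B (its reaction then has zero moment arm).
Beam weight: 39.5 × 10 = 395 N down at 3.57 m → arm 3.57 m, τ = 395 × 3.57 = 1410 N·m counterclockwise.
Load: 23.7 × 10 = 237 N down at 1.36 m → arm 5.78 m, τ = 237 × 5.78 = 1370 N·m counterclockwise.
Sandbag: 24.3 × 10 = 243 N down at 3.27 m → arm 3.87 m, τ = 243 × 3.87 = 940.4 N·m counterclockwise.
Sign: 16 × 10 = 160 N down at 5.18 m → arm 1.96 m, τ = 160 × 1.96 = 313.6 N·m counterclockwise.
Net load moment about support B = 4034 N·m counterclockwise.
Reaction R at support A is upward at 1.6 m, arm 5.54 m → moment R × 5.54 clockwise.
Setting net torque to zero: R × 5.54 = 4034 → R = 728 N.

R_A ≈ 728 N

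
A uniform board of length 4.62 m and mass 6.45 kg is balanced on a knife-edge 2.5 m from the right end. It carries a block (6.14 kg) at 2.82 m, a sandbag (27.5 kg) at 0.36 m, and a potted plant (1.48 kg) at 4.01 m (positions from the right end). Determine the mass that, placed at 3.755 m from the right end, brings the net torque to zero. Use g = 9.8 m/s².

Taking torques about the knife-edge (at 2.5 m from the right end):
Beam weight: 6.45 × 9.8 = 63.21 N down at 2.31 m → arm 0.19 m, τ = 63.21 × 0.19 = 12.01 N·m clockwise.
Block: 6.14 × 9.8 = 60.17 N down at 2.82 m → arm 0.32 m, τ = 60.17 × 0.32 = 19.25 N·m counterclockwise.
Sandbag: 27.5 × 9.8 = 269.5 N down at 0.36 m → arm 2.14 m, τ = 269.5 × 2.14 = 576.7 N·m clockwise.
Potted plant: 1.48 × 9.8 = 14.5 N down at 4.01 m → arm 1.51 m, τ = 14.5 × 1.51 = 21.89 N·m counterclockwise.
Net moment of known loads = 547.6 N·m clockwise.
An unknown mass m at 3.755 m has arm 1.255 m; its moment is m·g·1.255 counterclockwise.
Setting net torque to zero: m × 9.8 × 1.255 = 547.6 → m = 547.6 / (9.8 × 1.255) = 44.5 kg.

m ≈ 44.5 kg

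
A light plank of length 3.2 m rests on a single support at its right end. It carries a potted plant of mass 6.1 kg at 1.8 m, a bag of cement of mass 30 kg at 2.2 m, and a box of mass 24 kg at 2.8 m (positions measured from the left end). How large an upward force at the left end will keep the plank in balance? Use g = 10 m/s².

Sum moments about the right end (the unknown pivot reaction has zero arm there).
Potted plant: 6.1 × 10 = 61 N down at 1.8 m → arm 1.4 m, τ = 61 × 1.4 = 85.4 N·m counterclockwise.
Bag of cement: 30 × 10 = 300 N down at 2.2 m → arm 1 m, τ = 300 × 1 = 300 N·m counterclockwise.
Box: 24 × 10 = 240 N down at 2.8 m → arm 0.4 m, τ = 240 × 0.4 = 96 N·m counterclockwise.
Net moment of the loads = 481.4 N·m counterclockwise.
The upward force F acts at the left end, arm 3.2 m, giving F × 3.2 clockwise.
Setting net torque to zero: F × 3.2 = 481.4 → F = 481.4 / 3.2 = 150 N.

F ≈ 150 N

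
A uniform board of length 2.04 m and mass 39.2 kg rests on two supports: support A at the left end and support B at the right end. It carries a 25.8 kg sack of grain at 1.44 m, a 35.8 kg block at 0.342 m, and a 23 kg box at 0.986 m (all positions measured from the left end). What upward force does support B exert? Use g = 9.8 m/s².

R_B ≈ 538 N

Taking torques about support A:
Beam weight: 39.2 × 9.8 = 384.2 N down at 1.02 m → arm 1.02 m, τ = 384.2 × 1.02 = 391.9 N·m clockwise.
Sack of grain: 25.8 × 9.8 = 252.8 N down at 1.44 m → arm 1.44 m, τ = 252.8 × 1.44 = 364 N·m clockwise.
Block: 35.8 × 9.8 = 350.8 N down at 0.342 m → arm 0.342 m, τ = 350.8 × 0.342 = 120 N·m clockwise.
Box: 23 × 9.8 = 225.4 N down at 0.986 m → arm 0.986 m, τ = 225.4 × 0.986 = 222.2 N·m clockwise.
Net load moment about support A = 1098 N·m clockwise.
Reaction R at support B is upward at 2.04 m, arm 2.04 m → moment R × 2.04 counterclockwise.
Balancing moments: R × 2.04 = 1098, giving R = 538 N.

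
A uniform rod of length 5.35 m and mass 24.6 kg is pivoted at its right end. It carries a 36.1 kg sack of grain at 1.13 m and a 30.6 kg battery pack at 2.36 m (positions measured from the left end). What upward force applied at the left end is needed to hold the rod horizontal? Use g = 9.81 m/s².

F ≈ 568 N

About the right end:
Beam weight: 24.6 × 9.81 = 241.3 N down at 2.675 m → arm 2.675 m, τ = 241.3 × 2.675 = 645.5 N·m counterclockwise.
Sack of grain: 36.1 × 9.81 = 354.1 N down at 1.13 m → arm 4.22 m, τ = 354.1 × 4.22 = 1494 N·m counterclockwise.
Battery pack: 30.6 × 9.81 = 300.2 N down at 2.36 m → arm 2.99 m, τ = 300.2 × 2.99 = 897.6 N·m counterclockwise.
Net moment of the loads = 3037 N·m counterclockwise.
The upward force F acts at the left end, arm 5.35 m, giving F × 5.35 clockwise.
Balancing moments: F × 5.35 = 3037, giving F = 3037 / 5.35 = 568 N.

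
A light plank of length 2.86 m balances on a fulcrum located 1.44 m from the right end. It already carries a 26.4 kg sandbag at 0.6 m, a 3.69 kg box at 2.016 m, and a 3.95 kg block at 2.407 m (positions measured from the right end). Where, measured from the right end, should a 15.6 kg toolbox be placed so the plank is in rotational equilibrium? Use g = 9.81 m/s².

x ≈ 2.48 m from the right end

Choose the fulcrum (at 1.44 m from the right end) as the axis so the support reaction has zero arm there.
Sandbag: 26.4 × 9.81 = 259 N down at 0.6 m → arm 0.84 m, τ = 259 × 0.84 = 217.6 N·m clockwise.
Box: 3.69 × 9.81 = 36.2 N down at 2.016 m → arm 0.576 m, τ = 36.2 × 0.576 = 20.85 N·m counterclockwise.
Block: 3.95 × 9.81 = 38.75 N down at 2.407 m → arm 0.967 m, τ = 38.75 × 0.967 = 37.47 N·m counterclockwise.
Net moment of existing loads = 159.3 N·m clockwise.
The toolbox weighs 15.6 × 9.81 = 153 N and must supply an equal counterclockwise moment, so its lever arm about the fulcrum is 159.3 / 153 = 1.04 m.
That puts it at 1.44 + 1.04 = 2.48 m from the right end.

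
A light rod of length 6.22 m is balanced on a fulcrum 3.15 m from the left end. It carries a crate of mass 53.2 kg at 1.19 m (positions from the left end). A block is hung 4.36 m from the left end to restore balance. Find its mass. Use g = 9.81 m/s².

About the fulcrum (at 3.15 m from the left end):
Crate: 53.2 × 9.81 = 521.9 N down at 1.19 m → arm 1.96 m, τ = 521.9 × 1.96 = 1023 N·m counterclockwise.
Net moment of known loads = 1023 N·m counterclockwise.
An unknown mass m at 4.36 m has arm 1.21 m; its moment is m·g·1.21 clockwise.
Balancing moments: m × 9.81 × 1.21 = 1023, giving m = 1023 / (9.81 × 1.21) = 86.2 kg.

m ≈ 86.2 kg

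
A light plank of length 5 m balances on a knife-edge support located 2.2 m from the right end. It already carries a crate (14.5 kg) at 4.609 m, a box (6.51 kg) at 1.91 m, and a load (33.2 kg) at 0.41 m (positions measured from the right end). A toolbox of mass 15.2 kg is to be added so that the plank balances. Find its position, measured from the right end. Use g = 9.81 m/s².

Sum moments about the knife-edge support (at 2.2 m from the right end) (the support reaction has zero arm there).
Crate: 14.5 × 9.81 = 142.2 N down at 4.609 m → arm 2.409 m, τ = 142.2 × 2.409 = 342.6 N·m counterclockwise.
Box: 6.51 × 9.81 = 63.86 N down at 1.91 m → arm 0.29 m, τ = 63.86 × 0.29 = 18.52 N·m clockwise.
Load: 33.2 × 9.81 = 325.7 N down at 0.41 m → arm 1.79 m, τ = 325.7 × 1.79 = 583 N·m clockwise.
Net moment of existing loads = 258.9 N·m clockwise.
The toolbox weighs 15.2 × 9.81 = 149.1 N and must supply an equal counterclockwise moment, so its lever arm about the knife-edge support is 258.9 / 149.1 = 1.74 m.
That puts it at 2.2 + 1.74 = 3.94 m from the right end.

x ≈ 3.94 m from the right end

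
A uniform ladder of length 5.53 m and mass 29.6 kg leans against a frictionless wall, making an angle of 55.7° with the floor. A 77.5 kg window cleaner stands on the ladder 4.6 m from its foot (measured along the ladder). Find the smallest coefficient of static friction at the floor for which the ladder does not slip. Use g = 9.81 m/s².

μ_min ≈ 0.505

Take moments about the foot of the ladder.
Ladder weight 29.6×9.81 = 290.4 N acts at 2.765 m along the ladder; its horizontal arm is 2.765·cos55.7° = 1.558 m → τ = 452.4 N·m clockwise.
Window cleaner: 77.5×9.81 = 760.3 N at 4.6 m → arm 2.592 m → τ = 1971 N·m clockwise.
Wall normal N acts horizontally at the top; its moment arm is the height L sinθ = 5.53·sin55.7° = 4.568 m, counterclockwise.
Στ = 0 ⇒ N × 4.568 = 2423 ⇒ N = 530.4 N.
ΣFx = 0 ⇒ f = N_wall = 530.4 N. ΣFy = 0 ⇒ N_floor = 1051 N.
μ_min = f / N_floor = 530.4 / 1051 = 0.505.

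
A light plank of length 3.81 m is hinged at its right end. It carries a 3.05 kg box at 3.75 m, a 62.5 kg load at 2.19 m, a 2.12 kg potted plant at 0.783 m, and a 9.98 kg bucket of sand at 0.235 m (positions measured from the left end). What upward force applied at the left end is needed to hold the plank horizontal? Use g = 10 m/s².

F ≈ 377 N

Taking torques about the right end:
Box: 3.05 × 10 = 30.5 N down at 3.75 m → arm 0.06 m, τ = 30.5 × 0.06 = 1.83 N·m counterclockwise.
Load: 62.5 × 10 = 625 N down at 2.19 m → arm 1.62 m, τ = 625 × 1.62 = 1013 N·m counterclockwise.
Potted plant: 2.12 × 10 = 21.2 N down at 0.783 m → arm 3.027 m, τ = 21.2 × 3.027 = 64.17 N·m counterclockwise.
Bucket of sand: 9.98 × 10 = 99.8 N down at 0.235 m → arm 3.575 m, τ = 99.8 × 3.575 = 356.8 N·m counterclockwise.
Net moment of the loads = 1436 N·m counterclockwise.
The upward force F acts at the left end, arm 3.81 m, giving F × 3.81 clockwise.
For rotational equilibrium, F × 3.81 = 1436, so F = 1436 / 3.81 = 377 N.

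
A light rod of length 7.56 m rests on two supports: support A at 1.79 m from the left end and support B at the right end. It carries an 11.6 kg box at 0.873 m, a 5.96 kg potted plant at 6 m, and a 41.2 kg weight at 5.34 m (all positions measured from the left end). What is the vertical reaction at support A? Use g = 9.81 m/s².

Sum moments about support B (its reaction then has zero moment arm).
Box: 11.6 × 9.81 = 113.8 N down at 0.873 m → arm 6.687 m, τ = 113.8 × 6.687 = 761 N·m counterclockwise.
Potted plant: 5.96 × 9.81 = 58.47 N down at 6 m → arm 1.56 m, τ = 58.47 × 1.56 = 91.21 N·m counterclockwise.
Weight: 41.2 × 9.81 = 404.2 N down at 5.34 m → arm 2.22 m, τ = 404.2 × 2.22 = 897.3 N·m counterclockwise.
Net load moment about support B = 1750 N·m counterclockwise.
Reaction R at support A is upward at 1.79 m, arm 5.77 m → moment R × 5.77 clockwise.
For rotational equilibrium, R × 5.77 = 1750, so R = 303 N.

R_A ≈ 303 N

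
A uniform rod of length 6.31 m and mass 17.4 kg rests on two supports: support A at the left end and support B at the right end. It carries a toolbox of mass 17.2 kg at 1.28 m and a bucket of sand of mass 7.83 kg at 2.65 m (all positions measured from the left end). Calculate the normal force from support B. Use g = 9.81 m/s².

R_B ≈ 152 N

Choose support A as the axis so its reaction then has zero moment arm.
Beam weight: 17.4 × 9.81 = 170.7 N down at 3.155 m → arm 3.155 m, τ = 170.7 × 3.155 = 538.6 N·m clockwise.
Toolbox: 17.2 × 9.81 = 168.7 N down at 1.28 m → arm 1.28 m, τ = 168.7 × 1.28 = 215.9 N·m clockwise.
Bucket of sand: 7.83 × 9.81 = 76.81 N down at 2.65 m → arm 2.65 m, τ = 76.81 × 2.65 = 203.5 N·m clockwise.
Net load moment about support A = 958 N·m clockwise.
Reaction R at support B is upward at 6.31 m, arm 6.31 m → moment R × 6.31 counterclockwise.
Στ = 0 ⇒ R × 6.31 = 958 ⇒ R = 152 N.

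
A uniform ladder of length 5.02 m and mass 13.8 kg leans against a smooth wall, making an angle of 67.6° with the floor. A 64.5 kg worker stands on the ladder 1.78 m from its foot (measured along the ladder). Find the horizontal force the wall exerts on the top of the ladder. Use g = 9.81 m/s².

Sum moments about the foot of the ladder (the floor normal and friction both act there and drop out).
Ladder weight 13.8×9.81 = 135.4 N acts at 2.51 m along the ladder; its horizontal arm is 2.51·cos67.6° = 0.9565 m → τ = 129.5 N·m clockwise.
Worker: 64.5×9.81 = 632.7 N at 1.78 m → arm 0.6783 m → τ = 429.2 N·m clockwise.
Wall normal N acts horizontally at the top; its moment arm is the height L sinθ = 5.02·sin67.6° = 4.641 m, counterclockwise.
Setting net torque to zero: N × 4.641 = 558.7 → N = 120 N.

N_wall ≈ 120 N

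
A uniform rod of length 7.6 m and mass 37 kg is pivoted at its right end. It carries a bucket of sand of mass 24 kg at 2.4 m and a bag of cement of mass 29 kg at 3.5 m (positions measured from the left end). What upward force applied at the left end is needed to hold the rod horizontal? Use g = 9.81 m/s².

F ≈ 496 N

About the right end:
Beam weight: 37 × 9.81 = 363 N down at 3.8 m → arm 3.8 m, τ = 363 × 3.8 = 1379 N·m counterclockwise.
Bucket of sand: 24 × 9.81 = 235.4 N down at 2.4 m → arm 5.2 m, τ = 235.4 × 5.2 = 1224 N·m counterclockwise.
Bag of cement: 29 × 9.81 = 284.5 N down at 3.5 m → arm 4.1 m, τ = 284.5 × 4.1 = 1166 N·m counterclockwise.
Net moment of the loads = 3769 N·m counterclockwise.
The upward force F acts at the left end, arm 7.6 m, giving F × 7.6 clockwise.
Setting net torque to zero: F × 7.6 = 3769 → F = 3769 / 7.6 = 496 N.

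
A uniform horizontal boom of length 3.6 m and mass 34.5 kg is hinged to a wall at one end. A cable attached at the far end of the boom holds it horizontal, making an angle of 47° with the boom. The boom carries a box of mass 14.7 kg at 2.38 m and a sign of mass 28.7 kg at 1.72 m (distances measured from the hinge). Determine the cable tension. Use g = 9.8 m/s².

Choose the hinge as the axis so the unknown hinge reaction has zero arm there.
Beam weight: 34.5 × 9.8 = 338.1 N down at 1.8 m → arm 1.8 m, τ = 338.1 × 1.8 = 608.6 N·m clockwise.
Box: 14.7 × 9.8 = 144.1 N down at 2.38 m → arm 2.38 m, τ = 144.1 × 2.38 = 343 N·m clockwise.
Sign: 28.7 × 9.8 = 281.3 N down at 1.72 m → arm 1.72 m, τ = 281.3 × 1.72 = 483.8 N·m clockwise.
Total clockwise load moment = 1435 N·m.
The cable tension T acts at 3.6 m; only its component perpendicular to the boom, T sinθ, produces torque. sin 47° = 0.7314.
For rotational equilibrium, T × 3.6 × 0.7314 = 1435, so T = 1435 / 2.633 = 545 N.

T ≈ 545 N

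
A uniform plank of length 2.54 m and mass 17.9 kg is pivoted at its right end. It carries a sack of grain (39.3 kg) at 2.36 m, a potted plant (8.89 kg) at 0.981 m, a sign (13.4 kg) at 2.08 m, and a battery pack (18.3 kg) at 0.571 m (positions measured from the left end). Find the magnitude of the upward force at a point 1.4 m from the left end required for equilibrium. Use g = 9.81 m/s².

Sum moments about the right end (the unknown pivot reaction has zero arm there).
Beam weight: 17.9 × 9.81 = 175.6 N down at 1.27 m → arm 1.27 m, τ = 175.6 × 1.27 = 223 N·m counterclockwise.
Sack of grain: 39.3 × 9.81 = 385.5 N down at 2.36 m → arm 0.18 m, τ = 385.5 × 0.18 = 69.39 N·m counterclockwise.
Potted plant: 8.89 × 9.81 = 87.21 N down at 0.981 m → arm 1.559 m, τ = 87.21 × 1.559 = 136 N·m counterclockwise.
Sign: 13.4 × 9.81 = 131.5 N down at 2.08 m → arm 0.46 m, τ = 131.5 × 0.46 = 60.49 N·m counterclockwise.
Battery pack: 18.3 × 9.81 = 179.5 N down at 0.571 m → arm 1.969 m, τ = 179.5 × 1.969 = 353.4 N·m counterclockwise.
Net moment of the loads = 842.3 N·m counterclockwise.
The upward force F acts at a point 1.4 m from the left end, arm 1.14 m, giving F × 1.14 clockwise.
For rotational equilibrium, F × 1.14 = 842.3, so F = 842.3 / 1.14 = 739 N.

F ≈ 739 N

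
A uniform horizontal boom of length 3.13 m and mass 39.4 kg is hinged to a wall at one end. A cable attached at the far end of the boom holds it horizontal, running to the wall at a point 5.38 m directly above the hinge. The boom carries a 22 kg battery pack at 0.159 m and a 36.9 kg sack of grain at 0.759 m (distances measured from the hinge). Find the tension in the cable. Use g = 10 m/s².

T ≈ 344 N

About the hinge:
Beam weight: 39.4 × 10 = 394 N down at 1.565 m → arm 1.565 m, τ = 394 × 1.565 = 616.6 N·m clockwise.
Battery pack: 22 × 10 = 220 N down at 0.159 m → arm 0.159 m, τ = 220 × 0.159 = 34.98 N·m clockwise.
Sack of grain: 36.9 × 10 = 369 N down at 0.759 m → arm 0.759 m, τ = 369 × 0.759 = 280.1 N·m clockwise.
Total clockwise load moment = 931.7 N·m.
The cable tension T acts at 3.13 m; only its component perpendicular to the boom, T sinθ, produces torque. sinθ = h/√(h²+d²) = 5.38/√(5.38²+3.13²) = 0.8644.
Στ = 0 ⇒ T × 3.13 × 0.8644 = 931.7 ⇒ T = 931.7 / 2.706 = 344 N.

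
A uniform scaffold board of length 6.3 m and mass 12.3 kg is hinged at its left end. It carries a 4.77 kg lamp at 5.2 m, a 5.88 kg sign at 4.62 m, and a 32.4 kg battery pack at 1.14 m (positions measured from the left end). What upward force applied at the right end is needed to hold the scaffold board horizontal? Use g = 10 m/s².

Taking torques about the left end:
Beam weight: 12.3 × 10 = 123 N down at 3.15 m → arm 3.15 m, τ = 123 × 3.15 = 387.4 N·m clockwise.
Lamp: 4.77 × 10 = 47.7 N down at 5.2 m → arm 5.2 m, τ = 47.7 × 5.2 = 248 N·m clockwise.
Sign: 5.88 × 10 = 58.8 N down at 4.62 m → arm 4.62 m, τ = 58.8 × 4.62 = 271.7 N·m clockwise.
Battery pack: 32.4 × 10 = 324 N down at 1.14 m → arm 1.14 m, τ = 324 × 1.14 = 369.4 N·m clockwise.
Net moment of the loads = 1276 N·m clockwise.
The upward force F acts at the right end, arm 6.3 m, giving F × 6.3 counterclockwise.
Setting net torque to zero: F × 6.3 = 1276 → F = 1276 / 6.3 = 203 N.

F ≈ 203 N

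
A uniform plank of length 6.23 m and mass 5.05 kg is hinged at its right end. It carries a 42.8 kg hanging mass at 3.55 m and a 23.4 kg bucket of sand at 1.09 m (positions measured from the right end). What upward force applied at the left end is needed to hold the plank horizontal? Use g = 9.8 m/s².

F ≈ 304 N

Choose the right end as the axis so the unknown pivot reaction has zero arm there.
Beam weight: 5.05 × 9.8 = 49.49 N down at 3.115 m → arm 3.115 m, τ = 49.49 × 3.115 = 154.2 N·m counterclockwise.
Hanging mass: 42.8 × 9.8 = 419.4 N down at 3.55 m → arm 3.55 m, τ = 419.4 × 3.55 = 1489 N·m counterclockwise.
Bucket of sand: 23.4 × 9.8 = 229.3 N down at 1.09 m → arm 1.09 m, τ = 229.3 × 1.09 = 249.9 N·m counterclockwise.
Net moment of the loads = 1893 N·m counterclockwise.
The upward force F acts at the left end, arm 6.23 m, giving F × 6.23 clockwise.
Balancing moments: F × 6.23 = 1893, giving F = 1893 / 6.23 = 304 N.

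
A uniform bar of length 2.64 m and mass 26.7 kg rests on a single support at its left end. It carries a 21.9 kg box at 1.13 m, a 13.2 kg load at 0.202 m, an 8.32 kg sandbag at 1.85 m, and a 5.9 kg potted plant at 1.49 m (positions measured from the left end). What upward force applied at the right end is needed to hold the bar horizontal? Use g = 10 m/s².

Take moments about the left end.
Beam weight: 26.7 × 10 = 267 N down at 1.32 m → arm 1.32 m, τ = 267 × 1.32 = 352.4 N·m clockwise.
Box: 21.9 × 10 = 219 N down at 1.13 m → arm 1.13 m, τ = 219 × 1.13 = 247.5 N·m clockwise.
Load: 13.2 × 10 = 132 N down at 0.202 m → arm 0.202 m, τ = 132 × 0.202 = 26.66 N·m clockwise.
Sandbag: 8.32 × 10 = 83.2 N down at 1.85 m → arm 1.85 m, τ = 83.2 × 1.85 = 153.9 N·m clockwise.
Potted plant: 5.9 × 10 = 59 N down at 1.49 m → arm 1.49 m, τ = 59 × 1.49 = 87.91 N·m clockwise.
Net moment of the loads = 868.4 N·m clockwise.
The upward force F acts at the right end, arm 2.64 m, giving F × 2.64 counterclockwise.
Setting net torque to zero: F × 2.64 = 868.4 → F = 868.4 / 2.64 = 329 N.

F ≈ 329 N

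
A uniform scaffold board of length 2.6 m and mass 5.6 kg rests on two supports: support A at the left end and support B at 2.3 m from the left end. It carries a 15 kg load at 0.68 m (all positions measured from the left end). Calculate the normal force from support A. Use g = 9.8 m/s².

R_A ≈ 127 N

Take moments about support B.
Beam weight: 5.6 × 9.8 = 54.88 N down at 1.3 m → arm 1 m, τ = 54.88 × 1 = 54.88 N·m counterclockwise.
Load: 15 × 9.8 = 147 N down at 0.68 m → arm 1.62 m, τ = 147 × 1.62 = 238.1 N·m counterclockwise.
Net load moment about support B = 293 N·m counterclockwise.
Reaction R at support A is upward at 0 m, arm 2.3 m → moment R × 2.3 clockwise.
Στ = 0 ⇒ R × 2.3 = 293 ⇒ R = 127 N.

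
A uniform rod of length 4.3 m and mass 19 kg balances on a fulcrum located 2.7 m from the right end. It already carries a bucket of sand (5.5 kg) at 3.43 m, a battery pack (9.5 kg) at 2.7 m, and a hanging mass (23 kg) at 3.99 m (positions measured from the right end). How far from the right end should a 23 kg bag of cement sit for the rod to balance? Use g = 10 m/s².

x ≈ 1.69 m from the right end

Sum moments about the fulcrum (at 2.7 m from the right end) (the support reaction has zero arm there).
Beam weight: 19 × 10 = 190 N down at 2.15 m → arm 0.55 m, τ = 190 × 0.55 = 104.5 N·m clockwise.
Bucket of sand: 5.5 × 10 = 55 N down at 3.43 m → arm 0.73 m, τ = 55 × 0.73 = 40.15 N·m counterclockwise.
Battery pack: acts at the fulcrum, moment arm 0 → no torque.
Hanging mass: 23 × 10 = 230 N down at 3.99 m → arm 1.29 m, τ = 230 × 1.29 = 296.7 N·m counterclockwise.
Net moment of existing loads = 232.3 N·m counterclockwise.
The bag of cement weighs 23 × 10 = 230 N and must supply an equal clockwise moment, so its lever arm about the fulcrum is 232.3 / 230 = 1.01 m.
That puts it at 2.7 − 1.01 = 1.69 m from the right end.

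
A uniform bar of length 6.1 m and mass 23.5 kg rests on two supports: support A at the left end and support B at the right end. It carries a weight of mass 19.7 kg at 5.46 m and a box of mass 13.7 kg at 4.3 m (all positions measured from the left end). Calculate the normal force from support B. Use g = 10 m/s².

Take moments about support A.
Beam weight: 23.5 × 10 = 235 N down at 3.05 m → arm 3.05 m, τ = 235 × 3.05 = 716.8 N·m clockwise.
Weight: 19.7 × 10 = 197 N down at 5.46 m → arm 5.46 m, τ = 197 × 5.46 = 1076 N·m clockwise.
Box: 13.7 × 10 = 137 N down at 4.3 m → arm 4.3 m, τ = 137 × 4.3 = 589.1 N·m clockwise.
Net load moment about support A = 2382 N·m clockwise.
Reaction R at support B is upward at 6.1 m, arm 6.1 m → moment R × 6.1 counterclockwise.
Balancing moments: R × 6.1 = 2382, giving R = 390 N.

R_B ≈ 390 N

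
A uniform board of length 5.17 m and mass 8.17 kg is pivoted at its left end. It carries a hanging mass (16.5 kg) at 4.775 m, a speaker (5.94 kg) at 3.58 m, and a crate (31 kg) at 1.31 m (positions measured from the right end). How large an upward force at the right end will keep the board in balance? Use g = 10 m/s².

About the left end:
Beam weight: 8.17 × 10 = 81.7 N down at 2.585 m → arm 2.585 m, τ = 81.7 × 2.585 = 211.2 N·m clockwise.
Hanging mass: 16.5 × 10 = 165 N down at 4.775 m → arm 0.395 m, τ = 165 × 0.395 = 65.17 N·m clockwise.
Speaker: 5.94 × 10 = 59.4 N down at 3.58 m → arm 1.59 m, τ = 59.4 × 1.59 = 94.45 N·m clockwise.
Crate: 31 × 10 = 310 N down at 1.31 m → arm 3.86 m, τ = 310 × 3.86 = 1197 N·m clockwise.
Net moment of the loads = 1568 N·m clockwise.
The upward force F acts at the right end, arm 5.17 m, giving F × 5.17 counterclockwise.
For rotational equilibrium, F × 5.17 = 1568, so F = 1568 / 5.17 = 303 N.

F ≈ 303 N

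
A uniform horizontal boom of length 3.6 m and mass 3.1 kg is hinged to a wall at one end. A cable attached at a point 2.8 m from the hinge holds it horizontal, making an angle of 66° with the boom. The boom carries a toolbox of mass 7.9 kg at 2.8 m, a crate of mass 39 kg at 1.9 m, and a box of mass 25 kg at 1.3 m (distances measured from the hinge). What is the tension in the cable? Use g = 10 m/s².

Take moments about the hinge.
Beam weight: 3.1 × 10 = 31 N down at 1.8 m → arm 1.8 m, τ = 31 × 1.8 = 55.8 N·m clockwise.
Toolbox: 7.9 × 10 = 79 N down at 2.8 m → arm 2.8 m, τ = 79 × 2.8 = 221.2 N·m clockwise.
Crate: 39 × 10 = 390 N down at 1.9 m → arm 1.9 m, τ = 390 × 1.9 = 741 N·m clockwise.
Box: 25 × 10 = 250 N down at 1.3 m → arm 1.3 m, τ = 250 × 1.3 = 325 N·m clockwise.
Total clockwise load moment = 1343 N·m.
The cable tension T acts at 2.8 m; only its component perpendicular to the boom, T sinθ, produces torque. sin 66° = 0.9135.
For rotational equilibrium, T × 2.8 × 0.9135 = 1343, so T = 1343 / 2.558 = 525 N.

T ≈ 525 N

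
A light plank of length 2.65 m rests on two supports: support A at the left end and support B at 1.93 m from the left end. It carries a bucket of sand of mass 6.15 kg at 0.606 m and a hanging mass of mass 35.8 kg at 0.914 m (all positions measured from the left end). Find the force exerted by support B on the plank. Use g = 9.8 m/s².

R_B ≈ 185 N

Sum moments about support A (its reaction then has zero moment arm).
Bucket of sand: 6.15 × 9.8 = 60.27 N down at 0.606 m → arm 0.606 m, τ = 60.27 × 0.606 = 36.52 N·m clockwise.
Hanging mass: 35.8 × 9.8 = 350.8 N down at 0.914 m → arm 0.914 m, τ = 350.8 × 0.914 = 320.6 N·m clockwise.
Net load moment about support A = 357.1 N·m clockwise.
Reaction R at support B is upward at 1.93 m, arm 1.93 m → moment R × 1.93 counterclockwise.
Στ = 0 ⇒ R × 1.93 = 357.1 ⇒ R = 185 N.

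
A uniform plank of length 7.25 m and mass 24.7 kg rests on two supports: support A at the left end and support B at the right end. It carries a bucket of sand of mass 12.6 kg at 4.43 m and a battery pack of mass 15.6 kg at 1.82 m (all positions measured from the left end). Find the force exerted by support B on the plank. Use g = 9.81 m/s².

Take moments about support A.
Beam weight: 24.7 × 9.81 = 242.3 N down at 3.625 m → arm 3.625 m, τ = 242.3 × 3.625 = 878.3 N·m clockwise.
Bucket of sand: 12.6 × 9.81 = 123.6 N down at 4.43 m → arm 4.43 m, τ = 123.6 × 4.43 = 547.5 N·m clockwise.
Battery pack: 15.6 × 9.81 = 153 N down at 1.82 m → arm 1.82 m, τ = 153 × 1.82 = 278.5 N·m clockwise.
Net load moment about support A = 1704 N·m clockwise.
Reaction R at support B is upward at 7.25 m, arm 7.25 m → moment R × 7.25 counterclockwise.
Setting net torque to zero: R × 7.25 = 1704 → R = 235 N.

R_B ≈ 235 N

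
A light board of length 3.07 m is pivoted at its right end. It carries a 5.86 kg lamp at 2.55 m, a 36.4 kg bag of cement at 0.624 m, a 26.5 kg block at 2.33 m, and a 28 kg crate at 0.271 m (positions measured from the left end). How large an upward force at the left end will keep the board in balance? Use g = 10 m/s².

Choose the right end as the axis so the unknown pivot reaction has zero arm there.
Lamp: 5.86 × 10 = 58.6 N down at 2.55 m → arm 0.52 m, τ = 58.6 × 0.52 = 30.47 N·m counterclockwise.
Bag of cement: 36.4 × 10 = 364 N down at 0.624 m → arm 2.446 m, τ = 364 × 2.446 = 890.3 N·m counterclockwise.
Block: 26.5 × 10 = 265 N down at 2.33 m → arm 0.74 m, τ = 265 × 0.74 = 196.1 N·m counterclockwise.
Crate: 28 × 10 = 280 N down at 0.271 m → arm 2.799 m, τ = 280 × 2.799 = 783.7 N·m counterclockwise.
Net moment of the loads = 1901 N·m counterclockwise.
The upward force F acts at the left end, arm 3.07 m, giving F × 3.07 clockwise.
For rotational equilibrium, F × 3.07 = 1901, so F = 1901 / 3.07 = 619 N.

F ≈ 619 N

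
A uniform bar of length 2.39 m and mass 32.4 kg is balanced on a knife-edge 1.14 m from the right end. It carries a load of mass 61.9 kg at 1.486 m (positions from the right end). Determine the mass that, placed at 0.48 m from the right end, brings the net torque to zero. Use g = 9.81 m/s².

Take moments about the knife-edge (at 1.14 m from the right end).
Beam weight: 32.4 × 9.81 = 317.8 N down at 1.195 m → arm 0.055 m, τ = 317.8 × 0.055 = 17.48 N·m counterclockwise.
Load: 61.9 × 9.81 = 607.2 N down at 1.486 m → arm 0.346 m, τ = 607.2 × 0.346 = 210.1 N·m counterclockwise.
Net moment of known loads = 227.6 N·m counterclockwise.
An unknown mass m at 0.48 m has arm 0.66 m; its moment is m·g·0.66 clockwise.
Στ = 0 ⇒ m × 9.81 × 0.66 = 227.6 ⇒ m = 227.6 / (9.81 × 0.66) = 35.2 kg.

m ≈ 35.2 kg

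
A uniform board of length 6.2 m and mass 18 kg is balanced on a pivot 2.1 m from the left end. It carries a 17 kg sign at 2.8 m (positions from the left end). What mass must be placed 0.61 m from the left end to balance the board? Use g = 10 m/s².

m ≈ 20.1 kg

Sum moments about the pivot (at 2.1 m from the left end) (the support reaction has zero arm there).
Beam weight: 18 × 10 = 180 N down at 3.1 m → arm 1 m, τ = 180 × 1 = 180 N·m clockwise.
Sign: 17 × 10 = 170 N down at 2.8 m → arm 0.7 m, τ = 170 × 0.7 = 119 N·m clockwise.
Net moment of known loads = 299 N·m clockwise.
An unknown mass m at 0.61 m has arm 1.49 m; its moment is m·g·1.49 counterclockwise.
For rotational equilibrium, m × 10 × 1.49 = 299, so m = 299 / (10 × 1.49) = 20.1 kg.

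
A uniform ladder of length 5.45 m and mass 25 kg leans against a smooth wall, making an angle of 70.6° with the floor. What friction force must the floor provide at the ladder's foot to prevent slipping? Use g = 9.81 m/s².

f ≈ 43.2 N

About the foot of the ladder:
Ladder weight 25×9.81 = 245.2 N acts at 2.725 m along the ladder; its horizontal arm is 2.725·cos70.6° = 0.9051 m → τ = 221.9 N·m clockwise.
Wall normal N acts horizontally at the top; its moment arm is the height L sinθ = 5.45·sin70.6° = 5.141 m, counterclockwise.
For rotational equilibrium, N × 5.141 = 221.9, so N = 43.2 N.
ΣFx = 0: friction at the foot balances the wall's push, so f = N_wall = 43.2 N.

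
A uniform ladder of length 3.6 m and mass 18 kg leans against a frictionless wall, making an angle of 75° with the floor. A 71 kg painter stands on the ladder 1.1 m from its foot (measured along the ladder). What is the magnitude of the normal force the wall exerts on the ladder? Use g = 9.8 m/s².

Take moments about the foot of the ladder.
Ladder weight 18×9.8 = 176.4 N acts at 1.8 m along the ladder; its horizontal arm is 1.8·cos75° = 0.4659 m → τ = 82.18 N·m clockwise.
Painter: 71×9.8 = 695.8 N at 1.1 m → arm 0.2847 m → τ = 198.1 N·m clockwise.
Wall normal N acts horizontally at the top; its moment arm is the height L sinθ = 3.6·sin75° = 3.477 m, counterclockwise.
Balancing moments: N × 3.477 = 280.3, giving N = 80.6 N.

N_wall ≈ 80.6 N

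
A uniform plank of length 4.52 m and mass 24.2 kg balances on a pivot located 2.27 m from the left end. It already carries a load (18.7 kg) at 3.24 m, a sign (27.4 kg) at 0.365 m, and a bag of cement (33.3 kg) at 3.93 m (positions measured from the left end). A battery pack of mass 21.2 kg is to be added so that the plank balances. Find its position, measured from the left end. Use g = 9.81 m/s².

Sum moments about the pivot (at 2.27 m from the left end) (the support reaction has zero arm there).
Beam weight: 24.2 × 9.81 = 237.4 N down at 2.26 m → arm 0.01 m, τ = 237.4 × 0.01 = 2.374 N·m counterclockwise.
Load: 18.7 × 9.81 = 183.4 N down at 3.24 m → arm 0.97 m, τ = 183.4 × 0.97 = 177.9 N·m clockwise.
Sign: 27.4 × 9.81 = 268.8 N down at 0.365 m → arm 1.905 m, τ = 268.8 × 1.905 = 512.1 N·m counterclockwise.
Bag of cement: 33.3 × 9.81 = 326.7 N down at 3.93 m → arm 1.66 m, τ = 326.7 × 1.66 = 542.3 N·m clockwise.
Net moment of existing loads = 205.7 N·m clockwise.
The battery pack weighs 21.2 × 9.81 = 208 N and must supply an equal counterclockwise moment, so its lever arm about the pivot is 205.7 / 208 = 0.989 m.
That puts it at 2.27 − 0.989 = 1.28 m from the left end.

x ≈ 1.28 m from the left end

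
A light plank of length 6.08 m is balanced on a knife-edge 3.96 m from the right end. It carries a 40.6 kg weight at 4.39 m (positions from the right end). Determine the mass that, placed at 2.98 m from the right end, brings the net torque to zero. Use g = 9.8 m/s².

About the knife-edge (at 3.96 m from the right end):
Weight: 40.6 × 9.8 = 397.9 N down at 4.39 m → arm 0.43 m, τ = 397.9 × 0.43 = 171.1 N·m counterclockwise.
Net moment of known loads = 171.1 N·m counterclockwise.
An unknown mass m at 2.98 m has arm 0.98 m; its moment is m·g·0.98 clockwise.
Στ = 0 ⇒ m × 9.8 × 0.98 = 171.1 ⇒ m = 171.1 / (9.8 × 0.98) = 17.8 kg.

m ≈ 17.8 kg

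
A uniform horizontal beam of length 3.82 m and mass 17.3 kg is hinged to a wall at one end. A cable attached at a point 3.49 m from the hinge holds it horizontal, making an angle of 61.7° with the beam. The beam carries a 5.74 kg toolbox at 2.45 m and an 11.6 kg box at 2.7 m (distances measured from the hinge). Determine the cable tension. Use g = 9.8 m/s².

T ≈ 250 N

Sum moments about the hinge (the unknown hinge reaction has zero arm there).
Beam weight: 17.3 × 9.8 = 169.5 N down at 1.91 m → arm 1.91 m, τ = 169.5 × 1.91 = 323.7 N·m clockwise.
Toolbox: 5.74 × 9.8 = 56.25 N down at 2.45 m → arm 2.45 m, τ = 56.25 × 2.45 = 137.8 N·m clockwise.
Box: 11.6 × 9.8 = 113.7 N down at 2.7 m → arm 2.7 m, τ = 113.7 × 2.7 = 307 N·m clockwise.
Total clockwise load moment = 768.5 N·m.
The cable tension T acts at 3.49 m; only its component perpendicular to the beam, T sinθ, produces torque. sin 61.7° = 0.8805.
Balancing moments: T × 3.49 × 0.8805 = 768.5, giving T = 768.5 / 3.073 = 250 N.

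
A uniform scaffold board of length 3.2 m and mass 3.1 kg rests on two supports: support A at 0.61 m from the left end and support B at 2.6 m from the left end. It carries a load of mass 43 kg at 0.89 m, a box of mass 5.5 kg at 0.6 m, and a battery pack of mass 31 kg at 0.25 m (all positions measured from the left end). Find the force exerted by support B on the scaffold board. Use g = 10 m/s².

Take moments about support A.
Beam weight: 3.1 × 10 = 31 N down at 1.6 m → arm 0.99 m, τ = 31 × 0.99 = 30.69 N·m clockwise.
Load: 43 × 10 = 430 N down at 0.89 m → arm 0.28 m, τ = 430 × 0.28 = 120.4 N·m clockwise.
Box: 5.5 × 10 = 55 N down at 0.6 m → arm 0.01 m, τ = 55 × 0.01 = 0.55 N·m counterclockwise.
Battery pack: 31 × 10 = 310 N down at 0.25 m → arm 0.36 m, τ = 310 × 0.36 = 111.6 N·m counterclockwise.
Net load moment about support A = 38.94 N·m clockwise.
Reaction R at support B is upward at 2.6 m, arm 1.99 m → moment R × 1.99 counterclockwise.
Balancing moments: R × 1.99 = 38.94, giving R = 19.6 N.

R_B ≈ 19.6 N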